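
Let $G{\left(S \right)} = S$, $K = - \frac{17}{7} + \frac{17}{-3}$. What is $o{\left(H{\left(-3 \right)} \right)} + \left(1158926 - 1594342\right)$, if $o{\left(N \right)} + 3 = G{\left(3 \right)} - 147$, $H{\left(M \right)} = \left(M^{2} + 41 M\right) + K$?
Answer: $-435563$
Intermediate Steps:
$K = - \frac{170}{21}$ ($K = \left(-17\right) \frac{1}{7} + 17 \left(- \frac{1}{3}\right) = - \frac{17}{7} - \frac{17}{3} = - \frac{170}{21} \approx -8.0952$)
$H{\left(M \right)} = - \frac{170}{21} + M^{2} + 41 M$ ($H{\left(M \right)} = \left(M^{2} + 41 M\right) - \frac{170}{21} = - \frac{170}{21} + M^{2} + 41 M$)
$o{\left(N \right)} = -147$ ($o{\left(N \right)} = -3 + \left(3 - 147\right) = -3 - 144 = -147$)
$o{\left(H{\left(-3 \right)} \right)} + \left(1158926 - 1594342\right) = -147 + \left(1158926 - 1594342\right) = -147 - 435416 = -435563$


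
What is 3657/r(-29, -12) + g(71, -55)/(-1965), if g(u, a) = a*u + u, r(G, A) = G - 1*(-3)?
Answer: -2362107/17030 ≈ -138.70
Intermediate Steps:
r(G, A) = 3 + G (r(G, A) = G + 3 = 3 + G)
g(u, a) = u + a*u
3657/r(-29, -12) + g(71, -55)/(-1965) = 3657/(3 - 29) + (71*(1 - 55))/(-1965) = 3657/(-26) + (71*(-54))*(-1/1965) = 3657*(-1/26) - 3834*(-1/1965) = -3657/26 + 1278/655 = -2362107/17030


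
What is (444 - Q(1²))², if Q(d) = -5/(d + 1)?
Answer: 797449/4 ≈ 1.9936e+5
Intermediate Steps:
Q(d) = -5/(1 + d)
(444 - Q(1²))² = (444 - (-5)/(1 + 1²))² = (444 - (-5)/(1 + 1))² = (444 - (-5)/2)² = (444 - 1*(-5/2))² = (444 + 5/2)² = (893/2)² = 797449/4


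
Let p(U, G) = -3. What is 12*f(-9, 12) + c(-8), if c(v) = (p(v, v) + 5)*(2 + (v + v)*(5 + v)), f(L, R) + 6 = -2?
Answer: 4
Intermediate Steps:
f(L, R) = -8 (f(L, R) = -6 - 2 = -8)
c(v) = 4 + 4*v*(5 + v) (c(v) = (-3 + 5)*(2 + (v + v)*(5 + v)) = 2*(2 + (2*v)*(5 + v)) = 2*(2 + 2*v*(5 + v)) = 4 + 4*v*(5 + v))
12*f(-9, 12) + c(-8) = 12*(-8) + (4 + 4*(-8)**2 + 20*(-8)) = -96 + (4 + 4*64 - 160) = -96 + (4 + 256 - 160) = -96 + 100 = 4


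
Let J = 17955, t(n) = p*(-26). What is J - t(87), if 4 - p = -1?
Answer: 18085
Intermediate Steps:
p = 5 (p = 4 - 1*(-1) = 4 + 1 = 5)
t(n) = -130 (t(n) = 5*(-26) = -130)
J - t(87) = 17955 - 1*(-130) = 17955 + 130 = 18085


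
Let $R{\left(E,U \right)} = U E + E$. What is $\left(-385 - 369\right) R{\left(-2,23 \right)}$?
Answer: $36192$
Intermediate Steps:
$R{\left(E,U \right)} = E + E U$ ($R{\left(E,U \right)} = E U + E = E + E U$)
$\left(-385 - 369\right) R{\left(-2,23 \right)} = \left(-385 - 369\right) \left(- 2 \left(1 + 23\right)\right) = - 754 \left(\left(-2\right) 24\right) = \left(-754\right) \left(-48\right) = 36192$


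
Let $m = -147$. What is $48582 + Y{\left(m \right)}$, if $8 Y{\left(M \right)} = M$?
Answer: $\frac{388509}{8} \approx 48564.0$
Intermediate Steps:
$Y{\left(M \right)} = \frac{M}{8}$
$48582 + Y{\left(m \right)} = 48582 + \frac{1}{8} \left(-147\right) = 48582 - \frac{147}{8} = \frac{388509}{8}$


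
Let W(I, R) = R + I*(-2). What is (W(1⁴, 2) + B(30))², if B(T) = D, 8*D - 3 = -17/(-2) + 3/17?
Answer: 157609/73984 ≈ 2.1303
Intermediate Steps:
W(I, R) = R - 2*I
D = 397/272 (D = 3/8 + (-17/(-2) + 3/17)/8 = 3/8 + (-17*(-½) + 3*(1/17))/8 = 3/8 + (17/2 + 3/17)/8 = 3/8 + (⅛)*(295/34) = 3/8 + 295/272 = 397/272 ≈ 1.4596)
B(T) = 397/272
(W(1⁴, 2) + B(30))² = ((2 - 2*1⁴) + 397/272)² = ((2 - 2*1) + 397/272)² = ((2 - 2) + 397/272)² = (0 + 397/272)² = (397/272)² = 157609/73984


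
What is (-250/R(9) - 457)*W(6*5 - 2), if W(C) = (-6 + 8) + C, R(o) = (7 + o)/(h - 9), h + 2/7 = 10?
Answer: -393255/28 ≈ -14045.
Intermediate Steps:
h = 68/7 (h = -2/7 + 10 = 68/7 ≈ 9.7143)
R(o) = 49/5 + 7*o/5 (R(o) = (7 + o)/(68/7 - 9) = (7 + o)/(5/7) = (7 + o)*(7/5) = 49/5 + 7*o/5)
W(C) = 2 + C
(-250/R(9) - 457)*W(6*5 - 2) = (-250/(49/5 + (7/5)*9) - 457)*(2 + (6*5 - 2)) = (-250/(49/5 + 63/5) - 457)*(2 + (30 - 2)) = (-250/112/5 - 457)*(2 + 28) = (-250*5/112 - 457)*30 = (-625/56 - 457)*30 = -26217/56*30 = -393255/28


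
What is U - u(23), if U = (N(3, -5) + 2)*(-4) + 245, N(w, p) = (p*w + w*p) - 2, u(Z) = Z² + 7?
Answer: -171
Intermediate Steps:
u(Z) = 7 + Z²
N(w, p) = -2 + 2*p*w (N(w, p) = (p*w + p*w) - 2 = 2*p*w - 2 = -2 + 2*p*w)
U = 365 (U = ((-2 + 2*(-5)*3) + 2)*(-4) + 245 = ((-2 - 30) + 2)*(-4) + 245 = (-32 + 2)*(-4) + 245 = -30*(-4) + 245 = 120 + 245 = 365)
U - u(23) = 365 - (7 + 23²) = 365 - (7 + 529) = 365 - 1*536 = 365 - 536 = -171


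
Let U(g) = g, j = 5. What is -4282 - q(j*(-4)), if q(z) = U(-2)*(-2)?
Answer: -4286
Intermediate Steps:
q(z) = 4 (q(z) = -2*(-2) = 4)
-4282 - q(j*(-4)) = -4282 - 1*4 = -4282 - 4 = -4286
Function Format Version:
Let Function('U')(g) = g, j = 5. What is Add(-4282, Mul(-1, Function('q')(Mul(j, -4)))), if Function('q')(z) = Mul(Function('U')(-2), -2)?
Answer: -4286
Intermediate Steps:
Function('q')(z) = 4 (Function('q')(z) = Mul(-2, -2) = 4)
Add(-4282, Mul(-1, Function('q')(Mul(j, -4)))) = Add(-4282, Mul(-1, 4)) = Add(-4282, -4) = -4286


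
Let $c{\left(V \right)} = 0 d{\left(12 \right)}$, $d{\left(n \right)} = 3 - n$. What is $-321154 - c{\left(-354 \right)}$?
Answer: $-321154$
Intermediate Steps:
$c{\left(V \right)} = 0$ ($c{\left(V \right)} = 0 \left(3 - 12\right) = 0 \left(-9\right) = 0$)
$-321154 - c{\left(-354 \right)} = -321154 - 0 = -321154 + 0 = -321154$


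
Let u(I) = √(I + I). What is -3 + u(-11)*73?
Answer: -3 + 73*I*√22 ≈ -3.0 + 342.4*I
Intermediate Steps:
u(I) = √2*√I (u(I) = √(2*I) = √2*√I)
-3 + u(-11)*73 = -3 + (√2*√(-11))*73 = -3 + (√2*(I*√11))*73 = -3 + (I*√22)*73 = -3 + 73*I*√22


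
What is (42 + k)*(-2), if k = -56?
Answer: 28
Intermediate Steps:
(42 + k)*(-2) = (42 - 56)*(-2) = -14*(-2) = 28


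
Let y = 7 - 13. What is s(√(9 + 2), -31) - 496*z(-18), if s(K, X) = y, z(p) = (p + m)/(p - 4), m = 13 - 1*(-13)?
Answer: 1918/11 ≈ 174.36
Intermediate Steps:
m = 26 (m = 13 + 13 = 26)
y = -6
z(p) = (26 + p)/(-4 + p) (z(p) = (p + 26)/(p - 4) = (26 + p)/(-4 + p))
s(K, X) = -6
s(√(9 + 2), -31) - 496*z(-18) = -6 - 496*(26 - 18)/(-4 - 18) = -6 - 496*8/(-22) = -6 - (-248)*8/11 = -6 - 496*(-4/11) = -6 + 1984/11 = 1918/11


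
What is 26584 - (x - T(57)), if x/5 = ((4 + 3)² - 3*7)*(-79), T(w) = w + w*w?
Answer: 40950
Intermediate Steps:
T(w) = w + w²
x = -11060 (x = 5*(((4 + 3)² - 3*7)*(-79)) = 5*((7² - 21)*(-79)) = 5*((49 - 21)*(-79)) = 5*(28*(-79)) = 5*(-2212) = -11060)
26584 - (x - T(57)) = 26584 - (-11060 - 57*(1 + 57)) = 26584 - (-11060 - 57*58) = 26584 - (-11060 - 1*3306) = 26584 - (-11060 - 3306) = 26584 - 1*(-14366) = 26584 + 14366 = 40950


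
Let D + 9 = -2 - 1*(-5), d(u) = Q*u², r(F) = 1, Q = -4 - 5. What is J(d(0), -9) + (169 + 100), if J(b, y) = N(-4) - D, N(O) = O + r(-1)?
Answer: 272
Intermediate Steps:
Q = -9
N(O) = 1 + O (N(O) = O + 1 = 1 + O)
d(u) = -9*u²
D = -6 (D = -9 + (-2 - 1*(-5)) = -9 + (-2 + 5) = -9 + 3 = -6)
J(b, y) = 3 (J(b, y) = (1 - 4) - 1*(-6) = -3 + 6 = 3)
J(d(0), -9) + (169 + 100) = 3 + (169 + 100) = 3 + 269 = 272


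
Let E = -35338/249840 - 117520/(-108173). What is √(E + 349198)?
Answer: √10480582410988515020570/173243220 ≈ 590.93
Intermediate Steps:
E = 982253051/1039459320 (E = -35338*1/249840 - 117520*(-1/108173) = -17669/124920 + 9040/8321 = 982253051/1039459320 ≈ 0.94497)
√(E + 349198) = √(982253051/1039459320 + 349198) = √(362978097878411/1039459320) = √10480582410988515020570/173243220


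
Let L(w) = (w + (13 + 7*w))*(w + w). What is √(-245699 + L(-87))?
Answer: I*√126857 ≈ 356.17*I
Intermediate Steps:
L(w) = 2*w*(13 + 8*w) (L(w) = (13 + 8*w)*(2*w) = 2*w*(13 + 8*w))
√(-245699 + L(-87)) = √(-245699 + 2*(-87)*(13 + 8*(-87))) = √(-245699 + 2*(-87)*(13 - 696)) = √(-245699 + 2*(-87)*(-683)) = √(-245699 + 118842) = √(-126857) = I*√126857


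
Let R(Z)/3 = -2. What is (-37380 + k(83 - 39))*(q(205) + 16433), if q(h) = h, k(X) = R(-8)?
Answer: -622028268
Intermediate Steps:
R(Z) = -6 (R(Z) = 3*(-2) = -6)
k(X) = -6
(-37380 + k(83 - 39))*(q(205) + 16433) = (-37380 - 6)*(205 + 16433) = -37386*16638 = -622028268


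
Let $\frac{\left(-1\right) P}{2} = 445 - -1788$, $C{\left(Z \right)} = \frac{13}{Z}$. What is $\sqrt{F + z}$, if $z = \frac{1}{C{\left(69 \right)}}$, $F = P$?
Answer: $\frac{i \sqrt{753857}}{13} \approx 66.788 i$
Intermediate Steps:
$P = -4466$ ($P = - 2 \left(445 - -1788\right) = - 2 \left(445 + 1788\right) = \left(-2\right) 2233 = -4466$)
$F = -4466$
$z = \frac{69}{13}$ ($z = \frac{1}{13 \cdot \frac{1}{69}} = \frac{1}{\frac{13}{69}} = \frac{69}{13} \approx 5.3077$)
$\sqrt{F + z} = \sqrt{-4466 + \frac{69}{13}} = \sqrt{- \frac{57989}{13}} = \frac{i \sqrt{753857}}{13}$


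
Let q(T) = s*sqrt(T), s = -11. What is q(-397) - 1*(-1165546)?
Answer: 1165546 - 11*I*sqrt(397) ≈ 1.1655e+6 - 219.17*I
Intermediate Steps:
q(T) = -11*sqrt(T)
q(-397) - 1*(-1165546) = -11*I*sqrt(397) - 1*(-1165546) = -11*I*sqrt(397) + 1165546 = 1165546 - 11*I*sqrt(397)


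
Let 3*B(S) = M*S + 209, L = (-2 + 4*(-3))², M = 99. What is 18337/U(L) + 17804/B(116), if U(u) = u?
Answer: 224883293/2291828 ≈ 98.124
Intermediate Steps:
L = 196 (L = (-2 - 12)² = (-14)² = 196)
B(S) = 209/3 + 33*S (B(S) = (99*S + 209)/3 = (209 + 99*S)/3 = 209/3 + 33*S)
18337/U(L) + 17804/B(116) = 18337/196 + 17804/(209/3 + 33*116) = 18337*(1/196) + 17804/(209/3 + 3828) = 18337/196 + 17804/(11693/3) = 18337/196 + 17804*(3/11693) = 18337/196 + 53412/11693 = 224883293/2291828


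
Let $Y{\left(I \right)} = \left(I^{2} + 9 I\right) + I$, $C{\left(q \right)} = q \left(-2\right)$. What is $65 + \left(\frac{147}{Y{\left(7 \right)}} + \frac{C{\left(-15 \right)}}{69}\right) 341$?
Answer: $\frac{248088}{391} \approx 634.5$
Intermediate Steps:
$C{\left(q \right)} = - 2 q$
$Y{\left(I \right)} = I^{2} + 10 I$
$65 + \left(\frac{147}{Y{\left(7 \right)}} + \frac{C{\left(-15 \right)}}{69}\right) 341 = 65 + \left(\frac{147}{7 \left(10 + 7\right)} + \frac{\left(-2\right) \left(-15\right)}{69}\right) 341 = 65 + \left(\frac{147}{7 \cdot 17} + 30 \cdot \frac{1}{69}\right) 341 = 65 + \left(\frac{147}{119} + \frac{10}{23}\right) 341 = 65 + \left(147 \cdot \frac{1}{119} + \frac{10}{23}\right) 341 = 65 + \left(\frac{21}{17} + \frac{10}{23}\right) 341 = 65 + \frac{653}{391} \cdot 341 = 65 + \frac{222673}{391} = \frac{248088}{391}$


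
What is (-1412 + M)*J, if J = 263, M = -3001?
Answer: -1160619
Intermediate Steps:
(-1412 + M)*J = (-1412 - 3001)*263 = -4413*263 = -1160619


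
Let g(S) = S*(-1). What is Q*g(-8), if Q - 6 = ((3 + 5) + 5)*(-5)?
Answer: -472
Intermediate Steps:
Q = -59 (Q = 6 + ((3 + 5) + 5)*(-5) = 6 + (8 + 5)*(-5) = 6 + 13*(-5) = 6 - 65 = -59)
g(S) = -S
Q*g(-8) = -(-59)*(-8) = -59*8 = -472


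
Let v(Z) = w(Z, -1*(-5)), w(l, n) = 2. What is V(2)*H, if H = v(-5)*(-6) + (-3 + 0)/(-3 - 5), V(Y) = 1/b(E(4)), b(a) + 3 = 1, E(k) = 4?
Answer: 93/16 ≈ 5.8125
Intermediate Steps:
b(a) = -2 (b(a) = -3 + 1 = -2)
v(Z) = 2
V(Y) = -½ (V(Y) = 1/(-2) = -½)
H = -93/8 (H = 2*(-6) + (-3 + 0)/(-3 - 5) = -12 - 3/(-8) = -12 - 3*(-⅛) = -12 + 3/8 = -93/8 ≈ -11.625)
V(2)*H = -½*(-93/8) = 93/16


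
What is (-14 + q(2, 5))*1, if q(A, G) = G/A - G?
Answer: -33/2 ≈ -16.500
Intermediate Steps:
q(A, G) = -G + G/A
(-14 + q(2, 5))*1 = (-14 + (-1*5 + 5/2))*1 = (-14 + (-5 + 5*(1/2)))*1 = (-14 + (-5 + 5/2))*1 = (-14 - 5/2)*1 = -33/2*1 = -33/2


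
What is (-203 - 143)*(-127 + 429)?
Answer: -104492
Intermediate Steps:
(-203 - 143)*(-127 + 429) = -346*302 = -104492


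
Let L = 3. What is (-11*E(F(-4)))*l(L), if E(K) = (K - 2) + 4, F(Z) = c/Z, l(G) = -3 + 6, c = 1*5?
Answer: -99/4 ≈ -24.750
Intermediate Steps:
c = 5
l(G) = 3
F(Z) = 5/Z
E(K) = 2 + K (E(K) = (-2 + K) + 4 = 2 + K)
(-11*E(F(-4)))*l(L) = -11*(2 + 5/(-4))*3 = -11*(2 + 5*(-1/4))*3 = -11*(2 - 5/4)*3 = -11*3/4*3 = -33/4*3 = -99/4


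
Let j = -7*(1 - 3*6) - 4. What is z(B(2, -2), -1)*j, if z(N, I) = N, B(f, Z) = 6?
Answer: 690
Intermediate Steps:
j = 115 (j = -7*(1 - 18) - 4 = -7*(-17) - 4 = 119 - 4 = 115)
z(B(2, -2), -1)*j = 6*115 = 690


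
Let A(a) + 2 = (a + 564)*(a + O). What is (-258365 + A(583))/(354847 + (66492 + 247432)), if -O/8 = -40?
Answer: 777374/668771 ≈ 1.1624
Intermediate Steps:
O = 320 (O = -8*(-40) = 320)
A(a) = -2 + (320 + a)*(564 + a) (A(a) = -2 + (a + 564)*(a + 320) = -2 + (564 + a)*(320 + a) = -2 + (320 + a)*(564 + a))
(-258365 + A(583))/(354847 + (66492 + 247432)) = (-258365 + (180478 + 583**2 + 884*583))/(354847 + (66492 + 247432)) = (-258365 + (180478 + 339889 + 515372))/(354847 + 313924) = (-258365 + 1035739)/668771 = 777374*(1/668771) = 777374/668771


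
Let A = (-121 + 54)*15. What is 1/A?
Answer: -1/1005 ≈ -0.00099503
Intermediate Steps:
A = -1005 (A = -67*15 = -1005)
1/A = 1/(-1005) = -1/1005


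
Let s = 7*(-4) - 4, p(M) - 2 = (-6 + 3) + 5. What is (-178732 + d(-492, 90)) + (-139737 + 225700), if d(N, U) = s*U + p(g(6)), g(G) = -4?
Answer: -95645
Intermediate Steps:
p(M) = 4 (p(M) = 2 + ((-6 + 3) + 5) = 2 + (-3 + 5) = 2 + 2 = 4)
s = -32 (s = -28 - 4 = -32)
d(N, U) = 4 - 32*U (d(N, U) = -32*U + 4 = 4 - 32*U)
(-178732 + d(-492, 90)) + (-139737 + 225700) = (-178732 + (4 - 32*90)) + (-139737 + 225700) = (-178732 + (4 - 2880)) + 85963 = (-178732 - 2876) + 85963 = -181608 + 85963 = -95645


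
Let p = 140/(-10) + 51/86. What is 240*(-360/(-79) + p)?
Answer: -7215240/3397 ≈ -2124.0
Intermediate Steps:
p = -1153/86 (p = 140*(-⅒) + 51*(1/86) = -14 + 51/86 = -1153/86 ≈ -13.407)
240*(-360/(-79) + p) = 240*(-360/(-79) - 1153/86) = 240*(-360*(-1/79) - 1153/86) = 240*(360/79 - 1153/86) = 240*(-60127/6794) = -7215240/3397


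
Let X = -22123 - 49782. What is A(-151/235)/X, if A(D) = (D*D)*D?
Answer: 3442951/933174101875 ≈ 3.6895e-6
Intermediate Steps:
X = -71905
A(D) = D³ (A(D) = D²*D = D³)
A(-151/235)/X = (-151/235)³/(-71905) = (-151*1/235)³*(-1/71905) = (-151/235)³*(-1/71905) = -3442951/12977875*(-1/71905) = 3442951/933174101875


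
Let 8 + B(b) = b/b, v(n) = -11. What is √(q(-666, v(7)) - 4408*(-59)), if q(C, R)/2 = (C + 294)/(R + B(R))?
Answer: 2*√585255/3 ≈ 510.01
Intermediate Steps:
B(b) = -7 (B(b) = -8 + b/b = -8 + 1 = -7)
q(C, R) = 2*(294 + C)/(-7 + R) (q(C, R) = 2*((C + 294)/(R - 7)) = 2*((294 + C)/(-7 + R)) = 2*(294 + C)/(-7 + R))
√(q(-666, v(7)) - 4408*(-59)) = √(2*(294 - 666)/(-7 - 11) - 4408*(-59)) = √(2*(-372)/(-18) + 260072) = √(2*(-1/18)*(-372) + 260072) = √(124/3 + 260072) = √(780340/3) = 2*√585255/3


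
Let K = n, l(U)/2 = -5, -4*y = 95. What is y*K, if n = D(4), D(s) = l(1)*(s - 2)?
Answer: 475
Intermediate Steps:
y = -95/4 (y = -¼*95 = -95/4 ≈ -23.750)
l(U) = -10 (l(U) = 2*(-5) = -10)
D(s) = 20 - 10*s (D(s) = -10*(s - 2) = -10*(-2 + s) = 20 - 10*s)
n = -20 (n = 20 - 10*4 = 20 - 40 = -20)
K = -20
y*K = -95/4*(-20) = 475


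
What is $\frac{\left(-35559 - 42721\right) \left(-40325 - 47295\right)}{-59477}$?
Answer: $- \frac{6858893600}{59477} \approx -1.1532 \cdot 10^{5}$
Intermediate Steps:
$\frac{\left(-35559 - 42721\right) \left(-40325 - 47295\right)}{-59477} = \left(-78280\right) \left(-87620\right) \left(- \frac{1}{59477}\right) = 6858893600 \left(- \frac{1}{59477}\right) = - \frac{6858893600}{59477}$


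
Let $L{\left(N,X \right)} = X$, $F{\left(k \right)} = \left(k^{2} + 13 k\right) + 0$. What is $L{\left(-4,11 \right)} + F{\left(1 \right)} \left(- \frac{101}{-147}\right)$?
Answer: $\frac{433}{21} \approx 20.619$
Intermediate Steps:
$F{\left(k \right)} = k^{2} + 13 k$
$L{\left(-4,11 \right)} + F{\left(1 \right)} \left(- \frac{101}{-147}\right) = 11 + 1 \left(13 + 1\right) \left(- \frac{101}{-147}\right) = 11 + 1 \cdot 14 \left(\left(-101\right) \left(- \frac{1}{147}\right)\right) = 11 + 14 \cdot \frac{101}{147} = 11 + \frac{202}{21} = \frac{433}{21}$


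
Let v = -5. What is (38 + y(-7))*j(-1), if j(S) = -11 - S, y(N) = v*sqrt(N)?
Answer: -380 + 50*I*sqrt(7) ≈ -380.0 + 132.29*I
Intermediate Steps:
y(N) = -5*sqrt(N)
(38 + y(-7))*j(-1) = (38 - 5*I*sqrt(7))*(-11 - 1*(-1)) = (38 - 5*I*sqrt(7))*(-11 + 1) = (38 - 5*I*sqrt(7))*(-10) = -380 + 50*I*sqrt(7)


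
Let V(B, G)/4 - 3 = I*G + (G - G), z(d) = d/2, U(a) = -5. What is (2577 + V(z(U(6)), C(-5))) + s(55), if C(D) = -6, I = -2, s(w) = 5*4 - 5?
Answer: 2652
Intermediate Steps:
s(w) = 15 (s(w) = 20 - 5 = 15)
z(d) = d/2 (z(d) = d*(½) = d/2)
V(B, G) = 12 - 8*G (V(B, G) = 12 + 4*(-2*G + (G - G)) = 12 + 4*(-2*G + 0) = 12 + 4*(-2*G) = 12 - 8*G)
(2577 + V(z(U(6)), C(-5))) + s(55) = (2577 + (12 - 8*(-6))) + 15 = (2577 + (12 + 48)) + 15 = (2577 + 60) + 15 = 2637 + 15 = 2652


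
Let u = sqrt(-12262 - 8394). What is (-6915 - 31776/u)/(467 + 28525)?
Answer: -2305/9664 + 331*I*sqrt(1291)/1559528 ≈ -0.23851 + 0.007626*I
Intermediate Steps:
u = 4*I*sqrt(1291) (u = sqrt(-20656) = 4*I*sqrt(1291) ≈ 143.72*I)
(-6915 - 31776/u)/(467 + 28525) = (-6915 - 31776*(-I*sqrt(1291)/5164))/(467 + 28525) = (-6915 - (-7944)*I*sqrt(1291)/1291)/28992 = (-6915 + 7944*I*sqrt(1291)/1291)*(1/28992) = -2305/9664 + 331*I*sqrt(1291)/1559528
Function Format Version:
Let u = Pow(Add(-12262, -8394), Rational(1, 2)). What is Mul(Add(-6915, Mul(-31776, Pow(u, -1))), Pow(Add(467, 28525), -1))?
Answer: Add(Rational(-2305, 9664), Mul(Rational(331, 1559528), I, Pow(1291, Rational(1, 2)))) ≈ Add(-0.23851, Mul(0.0076260, I))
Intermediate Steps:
u = Mul(4, I, Pow(1291, Rational(1, 2))) (u = Pow(-20656, Rational(1, 2)) = Mul(4, I, Pow(1291, Rational(1, 2))) ≈ Mul(143.72, I))
Mul(Add(-6915, Mul(-31776, Pow(u, -1))), Pow(Add(467, 28525), -1)) = Mul(Add(-6915, Mul(-31776, Pow(Mul(4, I, Pow(1291, Rational(1, 2))), -1))), Pow(Add(467, 28525), -1)) = Mul(Add(-6915, Mul(-31776, Mul(Rational(-1, 5164), I, Pow(1291, Rational(1, 2))))), Pow(28992, -1)) = Mul(Add(-6915, Mul(Rational(7944, 1291), I, Pow(1291, Rational(1, 2)))), Rational(1, 28992)) = Add(Rational(-2305, 9664), Mul(Rational(331, 1559528), I, Pow(1291, Rational(1, 2))))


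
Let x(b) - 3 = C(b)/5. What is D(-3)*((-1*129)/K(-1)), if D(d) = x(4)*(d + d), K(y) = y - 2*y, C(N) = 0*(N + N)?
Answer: 2322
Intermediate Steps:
C(N) = 0 (C(N) = 0*(2*N) = 0)
x(b) = 3 (x(b) = 3 + 0/5 = 3 + 0*(⅕) = 3 + 0 = 3)
K(y) = -y
D(d) = 6*d (D(d) = 3*(d + d) = 3*(2*d) = 6*d)
D(-3)*((-1*129)/K(-1)) = (6*(-3))*((-1*129)/((-1*(-1)))) = -(-2322)/1 = -(-2322) = -18*(-129) = 2322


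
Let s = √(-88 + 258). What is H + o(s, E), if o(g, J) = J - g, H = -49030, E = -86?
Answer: -49116 - √170 ≈ -49129.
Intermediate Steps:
s = √170 ≈ 13.038
H + o(s, E) = -49030 + (-86 - √170) = -49116 - √170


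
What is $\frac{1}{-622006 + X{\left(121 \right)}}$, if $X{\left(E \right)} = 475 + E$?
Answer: $- \frac{1}{621410} \approx -1.6092 \cdot 10^{-6}$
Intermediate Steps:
$\frac{1}{-622006 + X{\left(121 \right)}} = \frac{1}{-622006 + \left(475 + 121\right)} = \frac{1}{-622006 + 596} = \frac{1}{-621410} = - \frac{1}{621410}$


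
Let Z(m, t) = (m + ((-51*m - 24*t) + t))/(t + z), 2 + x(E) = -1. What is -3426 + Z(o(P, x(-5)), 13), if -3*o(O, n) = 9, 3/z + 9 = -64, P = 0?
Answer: -3251873/946 ≈ -3437.5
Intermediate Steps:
x(E) = -3 (x(E) = -2 - 1 = -3)
z = -3/73 (z = 3/(-9 - 64) = 3/(-73) = 3*(-1/73) = -3/73 ≈ -0.041096)
o(O, n) = -3 (o(O, n) = -1/3*9 = -3)
Z(m, t) = (-50*m - 23*t)/(-3/73 + t) (Z(m, t) = (m + ((-51*m - 24*t) + t))/(t - 3/73) = (m + (-51*m - 23*t))/(-3/73 + t) = (-50*m - 23*t)/(-3/73 + t))
-3426 + Z(o(P, x(-5)), 13) = -3426 + 73*(-50*(-3) - 23*13)/(-3 + 73*13) = -3426 + 73*(150 - 299)/(-3 + 949) = -3426 + 73*(-149)/946 = -3426 + 73*(1/946)*(-149) = -3426 - 10877/946 = -3251873/946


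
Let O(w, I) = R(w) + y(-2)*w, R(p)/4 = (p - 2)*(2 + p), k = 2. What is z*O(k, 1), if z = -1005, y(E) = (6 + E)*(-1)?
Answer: 8040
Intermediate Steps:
R(p) = 4*(-2 + p)*(2 + p) (R(p) = 4*((p - 2)*(2 + p)) = 4*((-2 + p)*(2 + p)) = 4*(-2 + p)*(2 + p))
y(E) = -6 - E
O(w, I) = -16 - 4*w + 4*w**2 (O(w, I) = (-16 + 4*w**2) + (-6 - 1*(-2))*w = (-16 + 4*w**2) + (-6 + 2)*w = (-16 + 4*w**2) - 4*w = -16 - 4*w + 4*w**2)
z*O(k, 1) = -1005*(-16 - 4*2 + 4*2**2) = -1005*(-16 - 8 + 4*4) = -1005*(-16 - 8 + 16) = -1005*(-8) = 8040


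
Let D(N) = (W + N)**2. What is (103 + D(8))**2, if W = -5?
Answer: 12544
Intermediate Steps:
D(N) = (-5 + N)**2
(103 + D(8))**2 = (103 + (-5 + 8)**2)**2 = (103 + 3**2)**2 = (103 + 9)**2 = 112**2 = 12544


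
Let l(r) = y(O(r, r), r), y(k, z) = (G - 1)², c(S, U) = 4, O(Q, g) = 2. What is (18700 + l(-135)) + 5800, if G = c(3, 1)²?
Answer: 24725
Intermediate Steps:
G = 16 (G = 4² = 16)
y(k, z) = 225 (y(k, z) = (16 - 1)² = 15² = 225)
l(r) = 225
(18700 + l(-135)) + 5800 = (18700 + 225) + 5800 = 18925 + 5800 = 24725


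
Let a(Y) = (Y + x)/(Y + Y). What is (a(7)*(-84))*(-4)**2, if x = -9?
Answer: 192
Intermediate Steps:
a(Y) = (-9 + Y)/(2*Y) (a(Y) = (Y - 9)/(Y + Y) = (-9 + Y)/((2*Y)) = (-9 + Y)*(1/(2*Y)) = (-9 + Y)/(2*Y))
(a(7)*(-84))*(-4)**2 = (((1/2)*(-9 + 7)/7)*(-84))*(-4)**2 = (((1/2)*(1/7)*(-2))*(-84))*16 = -1/7*(-84)*16 = 12*16 = 192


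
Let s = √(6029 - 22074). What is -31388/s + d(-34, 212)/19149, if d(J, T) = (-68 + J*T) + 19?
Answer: -2419/6383 + 31388*I*√16045/16045 ≈ -0.37898 + 247.8*I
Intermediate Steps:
d(J, T) = -49 + J*T
s = I*√16045 (s = √(-16045) = I*√16045 ≈ 126.67*I)
-31388/s + d(-34, 212)/19149 = -31388*(-I*√16045/16045) + (-49 - 34*212)/19149 = -(-31388)*I*√16045/16045 + (-49 - 7208)*(1/19149) = 31388*I*√16045/16045 - 7257*1/19149 = 31388*I*√16045/16045 - 2419/6383 = -2419/6383 + 31388*I*√16045/16045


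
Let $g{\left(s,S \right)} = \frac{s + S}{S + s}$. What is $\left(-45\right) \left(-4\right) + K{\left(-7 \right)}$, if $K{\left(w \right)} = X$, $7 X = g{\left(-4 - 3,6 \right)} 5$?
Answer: $\frac{1265}{7} \approx 180.71$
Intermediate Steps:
$g{\left(s,S \right)} = 1$ ($g{\left(s,S \right)} = \frac{S + s}{S + s} = 1$)
$X = \frac{5}{7}$ ($X = \frac{1 \cdot 5}{7} = \frac{1}{7} \cdot 5 = \frac{5}{7} \approx 0.71429$)
$K{\left(w \right)} = \frac{5}{7}$
$\left(-45\right) \left(-4\right) + K{\left(-7 \right)} = \left(-45\right) \left(-4\right) + \frac{5}{7} = 180 + \frac{5}{7} = \frac{1265}{7}$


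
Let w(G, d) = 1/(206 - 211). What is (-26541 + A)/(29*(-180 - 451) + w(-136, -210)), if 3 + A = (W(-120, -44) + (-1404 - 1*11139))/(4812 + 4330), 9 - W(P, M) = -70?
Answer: 75836785/52278527 ≈ 1.4506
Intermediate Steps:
W(P, M) = 79 (W(P, M) = 9 - 1*(-70) = 9 + 70 = 79)
w(G, d) = -⅕ (w(G, d) = 1/(-5) = -⅕)
A = -19945/4571 (A = -3 + (79 + (-1404 - 1*11139))/(4812 + 4330) = -3 + (79 + (-1404 - 11139))/9142 = -3 + (79 - 12543)*(1/9142) = -3 - 12464*1/9142 = -3 - 6232/4571 = -19945/4571 ≈ -4.3634)
(-26541 + A)/(29*(-180 - 451) + w(-136, -210)) = (-26541 - 19945/4571)/(29*(-180 - 451) - ⅕) = -121338856/(4571*(29*(-631) - ⅕)) = -121338856/(4571*(-18299 - ⅕)) = -121338856/(4571*(-91496/5)) = -121338856/4571*(-5/91496) = 75836785/52278527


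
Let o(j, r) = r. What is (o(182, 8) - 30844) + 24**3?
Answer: -17012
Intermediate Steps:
(o(182, 8) - 30844) + 24**3 = (8 - 30844) + 24**3 = -30836 + 13824 = -17012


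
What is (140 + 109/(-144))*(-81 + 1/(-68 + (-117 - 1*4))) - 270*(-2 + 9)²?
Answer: -333524245/13608 ≈ -24509.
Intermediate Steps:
(140 + 109/(-144))*(-81 + 1/(-68 + (-117 - 1*4))) - 270*(-2 + 9)² = (140 + 109*(-1/144))*(-81 + 1/(-68 + (-117 - 4))) - 270*7² = (140 - 109/144)*(-81 + 1/(-68 - 121)) - 270*49 = 20051*(-81 + 1/(-189))/144 - 13230 = 20051*(-81 - 1/189)/144 - 13230 = (20051/144)*(-15310/189) - 13230 = -153490405/13608 - 13230 = -333524245/13608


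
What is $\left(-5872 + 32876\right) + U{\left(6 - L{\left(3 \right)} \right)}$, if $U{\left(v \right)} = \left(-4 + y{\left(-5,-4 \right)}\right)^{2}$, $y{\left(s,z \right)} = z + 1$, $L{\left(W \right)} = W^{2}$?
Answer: $27053$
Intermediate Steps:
$y{\left(s,z \right)} = 1 + z$
$U{\left(v \right)} = 49$ ($U{\left(v \right)} = \left(-4 + \left(1 - 4\right)\right)^{2} = \left(-4 - 3\right)^{2} = \left(-7\right)^{2} = 49$)
$\left(-5872 + 32876\right) + U{\left(6 - L{\left(3 \right)} \right)} = \left(-5872 + 32876\right) + 49 = 27004 + 49 = 27053$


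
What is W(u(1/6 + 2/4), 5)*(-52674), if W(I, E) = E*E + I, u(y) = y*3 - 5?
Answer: -1158828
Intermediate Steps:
u(y) = -5 + 3*y (u(y) = 3*y - 5 = -5 + 3*y)
W(I, E) = I + E² (W(I, E) = E² + I = I + E²)
W(u(1/6 + 2/4), 5)*(-52674) = ((-5 + 3*(1/6 + 2/4)) + 5²)*(-52674) = ((-5 + 3*(1*(⅙) + 2*(¼))) + 25)*(-52674) = ((-5 + 3*(⅙ + ½)) + 25)*(-52674) = ((-5 + 3*(⅔)) + 25)*(-52674) = ((-5 + 2) + 25)*(-52674) = (-3 + 25)*(-52674) = 22*(-52674) = -1158828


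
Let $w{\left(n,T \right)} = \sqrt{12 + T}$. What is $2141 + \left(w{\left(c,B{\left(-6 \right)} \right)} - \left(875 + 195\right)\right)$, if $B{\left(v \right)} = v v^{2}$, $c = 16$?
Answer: $1071 + 2 i \sqrt{51} \approx 1071.0 + 14.283 i$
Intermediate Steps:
$B{\left(v \right)} = v^{3}$
$2141 + \left(w{\left(c,B{\left(-6 \right)} \right)} - \left(875 + 195\right)\right) = 2141 + \left(\sqrt{12 + \left(-6\right)^{3}} - \left(875 + 195\right)\right) = 2141 + \left(\sqrt{12 - 216} - 1070\right) = 2141 - \left(1070 - \sqrt{-204}\right) = 2141 - \left(1070 - 2 i \sqrt{51}\right) = 1071 + 2 i \sqrt{51}$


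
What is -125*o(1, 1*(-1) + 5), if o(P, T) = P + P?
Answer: -250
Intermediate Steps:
o(P, T) = 2*P
-125*o(1, 1*(-1) + 5) = -250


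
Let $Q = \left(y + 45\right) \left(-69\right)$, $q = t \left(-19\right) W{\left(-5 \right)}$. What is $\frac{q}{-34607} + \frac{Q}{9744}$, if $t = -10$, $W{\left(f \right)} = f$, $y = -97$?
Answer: $\frac{11118893}{28100884} \approx 0.39568$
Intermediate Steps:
$q = -950$ ($q = \left(-10\right) \left(-19\right) \left(-5\right) = 190 \left(-5\right) = -950$)
$Q = 3588$ ($Q = \left(-97 + 45\right) \left(-69\right) = \left(-52\right) \left(-69\right) = 3588$)
$\frac{q}{-34607} + \frac{Q}{9744} = - \frac{950}{-34607} + \frac{3588}{9744} = \left(-950\right) \left(- \frac{1}{34607}\right) + 3588 \cdot \frac{1}{9744} = \frac{950}{34607} + \frac{299}{812} = \frac{11118893}{28100884}$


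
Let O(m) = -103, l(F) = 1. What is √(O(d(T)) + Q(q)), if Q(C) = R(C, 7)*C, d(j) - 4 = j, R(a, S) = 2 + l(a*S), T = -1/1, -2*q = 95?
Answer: I*√982/2 ≈ 15.668*I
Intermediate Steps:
q = -95/2 (q = -½*95 = -95/2 ≈ -47.500)
T = -1 (T = -1*1 = -1)
R(a, S) = 3 (R(a, S) = 2 + 1 = 3)
d(j) = 4 + j
Q(C) = 3*C
√(O(d(T)) + Q(q)) = √(-103 + 3*(-95/2)) = √(-103 - 285/2) = √(-491/2) = I*√982/2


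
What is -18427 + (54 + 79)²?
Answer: -738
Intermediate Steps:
-18427 + (54 + 79)² = -18427 + 133² = -18427 + 17689 = -738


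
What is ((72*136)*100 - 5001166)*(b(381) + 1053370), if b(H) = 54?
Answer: -4236835511584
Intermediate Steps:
((72*136)*100 - 5001166)*(b(381) + 1053370) = ((72*136)*100 - 5001166)*(54 + 1053370) = (9792*100 - 5001166)*1053424 = (979200 - 5001166)*1053424 = -4021966*1053424 = -4236835511584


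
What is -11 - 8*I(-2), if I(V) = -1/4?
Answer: -9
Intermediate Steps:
I(V) = -¼ (I(V) = -1*¼ = -¼)
-11 - 8*I(-2) = -11 - 8*(-¼) = -11 + 2 = -9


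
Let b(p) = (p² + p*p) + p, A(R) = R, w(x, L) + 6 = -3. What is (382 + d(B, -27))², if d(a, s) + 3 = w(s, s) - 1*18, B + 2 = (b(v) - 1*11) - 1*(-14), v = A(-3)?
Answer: 123904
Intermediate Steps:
w(x, L) = -9 (w(x, L) = -6 - 3 = -9)
v = -3
b(p) = p + 2*p² (b(p) = (p² + p²) + p = 2*p² + p = p + 2*p²)
B = 16 (B = -2 + ((-3*(1 + 2*(-3)) - 1*11) - 1*(-14)) = -2 + ((-3*(1 - 6) - 11) + 14) = -2 + ((-3*(-5) - 11) + 14) = -2 + ((15 - 11) + 14) = -2 + (4 + 14) = -2 + 18 = 16)
d(a, s) = -30 (d(a, s) = -3 + (-9 - 1*18) = -3 + (-9 - 18) = -3 - 27 = -30)
(382 + d(B, -27))² = (382 - 30)² = 352² = 123904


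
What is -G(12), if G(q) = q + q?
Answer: -24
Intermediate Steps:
G(q) = 2*q
-G(12) = -2*12 = -1*24 = -24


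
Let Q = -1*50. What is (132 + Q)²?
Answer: 6724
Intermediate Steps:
Q = -50
(132 + Q)² = (132 - 50)² = 82² = 6724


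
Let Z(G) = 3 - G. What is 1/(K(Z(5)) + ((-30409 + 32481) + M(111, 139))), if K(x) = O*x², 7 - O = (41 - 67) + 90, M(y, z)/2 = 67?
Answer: 1/1978 ≈ 0.00050556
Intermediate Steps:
M(y, z) = 134 (M(y, z) = 2*67 = 134)
O = -57 (O = 7 - ((41 - 67) + 90) = 7 - (-26 + 90) = 7 - 1*64 = 7 - 64 = -57)
K(x) = -57*x²
1/(K(Z(5)) + ((-30409 + 32481) + M(111, 139))) = 1/(-57*(3 - 1*5)² + ((-30409 + 32481) + 134)) = 1/(-57*(3 - 5)² + (2072 + 134)) = 1/(-57*(-2)² + 2206) = 1/(-57*4 + 2206) = 1/(-228 + 2206) = 1/1978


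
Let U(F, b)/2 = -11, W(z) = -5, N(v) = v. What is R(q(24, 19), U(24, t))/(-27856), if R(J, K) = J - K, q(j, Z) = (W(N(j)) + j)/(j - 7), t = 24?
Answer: -393/473552 ≈ -0.00082990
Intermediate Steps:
U(F, b) = -22 (U(F, b) = 2*(-11) = -22)
q(j, Z) = (-5 + j)/(-7 + j) (q(j, Z) = (-5 + j)/(j - 7) = (-5 + j)/(-7 + j))
R(q(24, 19), U(24, t))/(-27856) = ((-5 + 24)/(-7 + 24) - 1*(-22))/(-27856) = (19/17 + 22)*(-1/27856) = (393/17)*(-1/27856) = -393/473552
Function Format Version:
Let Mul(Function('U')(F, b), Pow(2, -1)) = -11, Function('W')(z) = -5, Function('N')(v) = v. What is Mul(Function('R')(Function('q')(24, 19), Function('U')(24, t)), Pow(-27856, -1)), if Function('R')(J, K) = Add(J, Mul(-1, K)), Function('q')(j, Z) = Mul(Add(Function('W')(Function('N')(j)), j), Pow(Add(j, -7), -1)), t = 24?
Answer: Rational(-393, 473552) ≈ -0.00082990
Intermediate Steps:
Function('U')(F, b) = -22 (Function('U')(F, b) = Mul(2, -11) = -22)
Function('q')(j, Z) = Mul(Pow(Add(-7, j), -1), Add(-5, j)) (Function('q')(j, Z) = Mul(Add(-5, j), Pow(Add(j, -7), -1)) = Mul(Add(-5, j), Pow(Add(-7, j), -1)) = Mul(Pow(Add(-7, j), -1), Add(-5, j)))
Mul(Function('R')(Function('q')(24, 19), Function('U')(24, t)), Pow(-27856, -1)) = Mul(Add(Mul(Pow(Add(-7, 24), -1), Add(-5, 24)), Mul(-1, -22)), Pow(-27856, -1)) = Mul(Add(Mul(Pow(17, -1), 19), 22), Rational(-1, 27856)) = Mul(Add(Mul(Rational(1, 17), 19), 22), Rational(-1, 27856)) = Mul(Add(Rational(19, 17), 22), Rational(-1, 27856)) = Mul(Rational(393, 17), Rational(-1, 27856)) = Rational(-393, 473552)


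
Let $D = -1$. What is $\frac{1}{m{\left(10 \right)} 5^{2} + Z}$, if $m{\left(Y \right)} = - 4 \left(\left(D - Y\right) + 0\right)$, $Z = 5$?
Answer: $\frac{1}{1105} \approx 0.00090498$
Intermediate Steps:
$m{\left(Y \right)} = 4 + 4 Y$ ($m{\left(Y \right)} = - 4 \left(\left(-1 - Y\right) + 0\right) = - 4 \left(-1 - Y\right) = 4 + 4 Y$)
$\frac{1}{m{\left(10 \right)} 5^{2} + Z} = \frac{1}{\left(4 + 4 \cdot 10\right) 5^{2} + 5} = \frac{1}{\left(4 + 40\right) 25 + 5} = \frac{1}{44 \cdot 25 + 5} = \frac{1}{1100 + 5} = \frac{1}{1105}$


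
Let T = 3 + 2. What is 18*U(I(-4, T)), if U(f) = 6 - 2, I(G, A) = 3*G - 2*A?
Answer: 72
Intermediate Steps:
T = 5
I(G, A) = -2*A + 3*G
U(f) = 4
18*U(I(-4, T)) = 18*4 = 72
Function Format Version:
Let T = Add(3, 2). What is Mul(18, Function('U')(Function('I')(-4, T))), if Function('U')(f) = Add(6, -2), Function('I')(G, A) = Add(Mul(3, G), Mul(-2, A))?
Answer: 72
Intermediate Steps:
T = 5
Function('I')(G, A) = Add(Mul(-2, A), Mul(3, G))
Function('U')(f) = 4
Mul(18, Function('U')(Function('I')(-4, T))) = Mul(18, 4) = 72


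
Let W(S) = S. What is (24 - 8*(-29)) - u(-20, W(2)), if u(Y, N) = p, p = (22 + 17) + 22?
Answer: 195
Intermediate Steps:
p = 61 (p = 39 + 22 = 61)
u(Y, N) = 61
(24 - 8*(-29)) - u(-20, W(2)) = (24 - 8*(-29)) - 1*61 = (24 + 232) - 61 = 256 - 61 = 195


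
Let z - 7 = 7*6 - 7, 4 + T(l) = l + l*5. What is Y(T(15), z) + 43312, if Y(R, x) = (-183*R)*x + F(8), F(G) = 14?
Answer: -617670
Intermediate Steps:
T(l) = -4 + 6*l (T(l) = -4 + (l + l*5) = -4 + (l + 5*l) = -4 + 6*l)
z = 42 (z = 7 + (7*6 - 7) = 7 + (42 - 7) = 7 + 35 = 42)
Y(R, x) = 14 - 183*R*x (Y(R, x) = (-183*R)*x + 14 = -183*R*x + 14 = 14 - 183*R*x)
Y(T(15), z) + 43312 = (14 - 183*(-4 + 6*15)*42) + 43312 = (14 - 183*(-4 + 90)*42) + 43312 = (14 - 183*86*42) + 43312 = (14 - 660996) + 43312 = -660982 + 43312 = -617670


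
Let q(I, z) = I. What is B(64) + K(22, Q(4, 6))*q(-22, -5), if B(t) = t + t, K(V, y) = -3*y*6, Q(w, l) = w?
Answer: 1712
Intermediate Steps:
K(V, y) = -18*y
B(t) = 2*t
B(64) + K(22, Q(4, 6))*q(-22, -5) = 2*64 - 18*4*(-22) = 128 - 72*(-22) = 128 + 1584 = 1712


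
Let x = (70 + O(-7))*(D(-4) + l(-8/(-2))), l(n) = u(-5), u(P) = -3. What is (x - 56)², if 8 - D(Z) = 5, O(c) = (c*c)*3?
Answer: 3136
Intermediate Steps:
O(c) = 3*c² (O(c) = c²*3 = 3*c²)
D(Z) = 3 (D(Z) = 8 - 1*5 = 8 - 5 = 3)
l(n) = -3
x = 0 (x = (70 + 3*(-7)²)*(3 - 3) = (70 + 3*49)*0 = (70 + 147)*0 = 217*0 = 0)
(x - 56)² = (0 - 56)² = (-56)² = 3136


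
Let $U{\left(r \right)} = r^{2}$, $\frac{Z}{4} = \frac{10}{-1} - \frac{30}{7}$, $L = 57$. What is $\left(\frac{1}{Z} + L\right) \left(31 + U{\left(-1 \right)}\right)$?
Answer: $\frac{45586}{25} \approx 1823.4$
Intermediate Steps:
$Z = - \frac{400}{7}$ ($Z = 4 \left(\frac{10}{-1} - \frac{30}{7}\right) = 4 \left(10 \left(-1\right) - \frac{30}{7}\right) = 4 \left(-10 - \frac{30}{7}\right) = 4 \left(- \frac{100}{7}\right) = - \frac{400}{7} \approx -57.143$)
$\left(\frac{1}{Z} + L\right) \left(31 + U{\left(-1 \right)}\right) = \left(\frac{1}{- \frac{400}{7}} + 57\right) \left(31 + \left(-1\right)^{2}\right) = \left(- \frac{7}{400} + 57\right) \left(31 + 1\right) = \frac{22793}{400} \cdot 32 = \frac{45586}{25}$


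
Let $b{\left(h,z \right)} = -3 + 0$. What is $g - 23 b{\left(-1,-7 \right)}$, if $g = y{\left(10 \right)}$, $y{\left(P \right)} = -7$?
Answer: $62$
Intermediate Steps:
$b{\left(h,z \right)} = -3$
$g = -7$
$g - 23 b{\left(-1,-7 \right)} = -7 - -69 = -7 + 69 = 62$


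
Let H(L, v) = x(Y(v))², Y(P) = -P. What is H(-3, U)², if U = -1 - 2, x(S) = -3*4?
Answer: 20736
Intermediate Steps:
x(S) = -12
U = -3
H(L, v) = 144 (H(L, v) = (-12)² = 144)
H(-3, U)² = 144² = 20736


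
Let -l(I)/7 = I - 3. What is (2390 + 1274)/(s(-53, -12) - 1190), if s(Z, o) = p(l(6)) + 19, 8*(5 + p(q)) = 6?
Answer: -14656/4701 ≈ -3.1176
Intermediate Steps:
l(I) = 21 - 7*I (l(I) = -7*(I - 3) = -7*(-3 + I) = 21 - 7*I)
p(q) = -17/4 (p(q) = -5 + (⅛)*6 = -5 + ¾ = -17/4)
s(Z, o) = 59/4 (s(Z, o) = -17/4 + 19 = 59/4)
(2390 + 1274)/(s(-53, -12) - 1190) = (2390 + 1274)/(59/4 - 1190) = 3664/(-4701/4) = 3664*(-4/4701) = -14656/4701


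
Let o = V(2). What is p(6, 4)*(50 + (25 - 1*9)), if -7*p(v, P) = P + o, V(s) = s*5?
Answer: -132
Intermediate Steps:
V(s) = 5*s
o = 10 (o = 5*2 = 10)
p(v, P) = -10/7 - P/7 (p(v, P) = -(P + 10)/7 = -(10 + P)/7 = -10/7 - P/7)
p(6, 4)*(50 + (25 - 1*9)) = (-10/7 - ⅐*4)*(50 + (25 - 1*9)) = (-10/7 - 4/7)*(50 + (25 - 9)) = -2*(50 + 16) = -2*66 = -132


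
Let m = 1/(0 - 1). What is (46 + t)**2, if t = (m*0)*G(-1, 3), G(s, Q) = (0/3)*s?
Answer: 2116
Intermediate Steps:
G(s, Q) = 0 (G(s, Q) = (0*(1/3))*s = 0*s = 0)
m = -1 (m = 1/(-1) = -1)
t = 0 (t = -1*0*0 = 0*0 = 0)
(46 + t)**2 = (46 + 0)**2 = 46**2 = 2116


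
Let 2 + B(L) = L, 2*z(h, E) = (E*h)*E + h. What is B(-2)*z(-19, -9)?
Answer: 3116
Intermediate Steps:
z(h, E) = h/2 + h*E**2/2 (z(h, E) = ((E*h)*E + h)/2 = (h*E**2 + h)/2 = (h + h*E**2)/2 = h/2 + h*E**2/2)
B(L) = -2 + L
B(-2)*z(-19, -9) = (-2 - 2)*((1/2)*(-19)*(1 + (-9)**2)) = -2*(-19)*(1 + 81) = -2*(-19)*82 = -4*(-779) = 3116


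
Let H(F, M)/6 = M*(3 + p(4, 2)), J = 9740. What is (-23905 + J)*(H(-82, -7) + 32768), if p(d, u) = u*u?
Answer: -459994210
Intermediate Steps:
p(d, u) = u²
H(F, M) = 42*M (H(F, M) = 6*(M*(3 + 2²)) = 6*(M*(3 + 4)) = 6*(M*7) = 6*(7*M) = 42*M)
(-23905 + J)*(H(-82, -7) + 32768) = (-23905 + 9740)*(42*(-7) + 32768) = -14165*(-294 + 32768) = -14165*32474 = -459994210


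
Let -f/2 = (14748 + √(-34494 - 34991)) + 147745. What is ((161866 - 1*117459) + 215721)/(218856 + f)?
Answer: -690184616/281596371 + 65032*I*√69485/1407981855 ≈ -2.451 + 0.012175*I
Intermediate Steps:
f = -324986 - 2*I*√69485 (f = -2*((14748 + √(-34494 - 34991)) + 147745) = -2*((14748 + √(-69485)) + 147745) = -2*((14748 + I*√69485) + 147745) = -2*(162493 + I*√69485) = -324986 - 2*I*√69485 ≈ -3.2499e+5 - 527.2*I)
((161866 - 1*117459) + 215721)/(218856 + f) = ((161866 - 1*117459) + 215721)/(218856 + (-324986 - 2*I*√69485)) = ((161866 - 117459) + 215721)/(-106130 - 2*I*√69485) = (44407 + 215721)/(-106130 - 2*I*√69485) = 260128/(-106130 - 2*I*√69485)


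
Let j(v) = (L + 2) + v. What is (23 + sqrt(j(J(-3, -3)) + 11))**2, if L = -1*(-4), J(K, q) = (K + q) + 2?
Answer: (23 + sqrt(13))**2 ≈ 707.86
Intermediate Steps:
J(K, q) = 2 + K + q
L = 4
j(v) = 6 + v (j(v) = (4 + 2) + v = 6 + v)
(23 + sqrt(j(J(-3, -3)) + 11))**2 = (23 + sqrt((6 + (2 - 3 - 3)) + 11))**2 = (23 + sqrt((6 - 4) + 11))**2 = (23 + sqrt(2 + 11))**2 = (23 + sqrt(13))**2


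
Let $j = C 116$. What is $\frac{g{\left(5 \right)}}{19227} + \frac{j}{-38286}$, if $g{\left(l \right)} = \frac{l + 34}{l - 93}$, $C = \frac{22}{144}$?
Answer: $- \frac{3632161}{7474499208} \approx -0.00048594$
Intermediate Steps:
$C = \frac{11}{72}$ ($C = 22 \cdot \frac{1}{144} = \frac{11}{72} \approx 0.15278$)
$g{\left(l \right)} = \frac{34 + l}{-93 + l}$
$j = \frac{319}{18}$ ($j = \frac{11}{72} \cdot 116 = \frac{319}{18} \approx 17.722$)
$\frac{g{\left(5 \right)}}{19227} + \frac{j}{-38286} = \frac{\frac{1}{-93 + 5} \left(34 + 5\right)}{19227} + \frac{319}{18 \left(-38286\right)} = \frac{1}{-88} \cdot 39 \cdot \frac{1}{19227} + \frac{319}{18} \left(- \frac{1}{38286}\right) = \left(- \frac{1}{88}\right) 39 \cdot \frac{1}{19227} - \frac{319}{689148} = \left(- \frac{39}{88}\right) \frac{1}{19227} - \frac{319}{689148} = - \frac{1}{43384} - \frac{319}{689148} = - \frac{3632161}{7474499208}$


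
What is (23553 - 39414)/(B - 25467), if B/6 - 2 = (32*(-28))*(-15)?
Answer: -5287/18395 ≈ -0.28742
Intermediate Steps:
B = 80652 (B = 12 + 6*((32*(-28))*(-15)) = 12 + 6*(-896*(-15)) = 12 + 6*13440 = 12 + 80640 = 80652)
(23553 - 39414)/(B - 25467) = (23553 - 39414)/(80652 - 25467) = -15861/55185 = -15861*1/55185 = -5287/18395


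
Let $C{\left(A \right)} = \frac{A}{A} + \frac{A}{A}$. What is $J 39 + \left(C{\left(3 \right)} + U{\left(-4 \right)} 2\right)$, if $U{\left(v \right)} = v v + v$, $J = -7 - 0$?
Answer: $-247$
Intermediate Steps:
$J = -7$ ($J = -7 + 0 = -7$)
$U{\left(v \right)} = v + v^{2}$ ($U{\left(v \right)} = v^{2} + v = v + v^{2}$)
$C{\left(A \right)} = 2$ ($C{\left(A \right)} = 1 + 1 = 2$)
$J 39 + \left(C{\left(3 \right)} + U{\left(-4 \right)} 2\right) = \left(-7\right) 39 + \left(2 + - 4 \left(1 - 4\right) 2\right) = -273 + \left(2 + \left(-4\right) \left(-3\right) 2\right) = -273 + \left(2 + 12 \cdot 2\right) = -273 + \left(2 + 24\right) = -273 + 26 = -247$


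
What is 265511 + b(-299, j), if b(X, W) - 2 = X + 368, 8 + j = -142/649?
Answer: 265582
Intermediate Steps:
j = -5334/649 (j = -8 - 142/649 = -5334/649 ≈ -8.2188)
b(X, W) = 370 + X (b(X, W) = 2 + (X + 368) = 2 + (368 + X) = 370 + X)
265511 + b(-299, j) = 265511 + (370 - 299) = 265511 + 71 = 265582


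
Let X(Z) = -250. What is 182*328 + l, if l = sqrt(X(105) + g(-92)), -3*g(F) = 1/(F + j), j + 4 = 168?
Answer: 59696 + I*sqrt(324006)/36 ≈ 59696.0 + 15.812*I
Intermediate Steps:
j = 164 (j = -4 + 168 = 164)
g(F) = -1/(3*(164 + F)) (g(F) = -1/(3*(F + 164)) = -1/(3*(164 + F)))
l = I*sqrt(324006)/36 (l = sqrt(-250 - 1/(492 + 3*(-92))) = sqrt(-250 - 1/(492 - 276)) = sqrt(-250 - 1/216) = sqrt(-54001/216) = I*sqrt(324006)/36 ≈ 15.812*I)
182*328 + l = 182*328 + I*sqrt(324006)/36 = 59696 + I*sqrt(324006)/36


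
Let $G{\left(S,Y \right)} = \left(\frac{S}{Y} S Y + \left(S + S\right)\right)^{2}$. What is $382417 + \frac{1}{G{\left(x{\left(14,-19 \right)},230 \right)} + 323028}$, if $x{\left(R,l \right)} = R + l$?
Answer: $\frac{123617442502}{323253} \approx 3.8242 \cdot 10^{5}$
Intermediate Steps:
$G{\left(S,Y \right)} = \left(S^{2} + 2 S\right)^{2}$ ($G{\left(S,Y \right)} = \left(\frac{S^{2}}{Y} Y + 2 S\right)^{2} = \left(S^{2} + 2 S\right)^{2}$)
$382417 + \frac{1}{G{\left(x{\left(14,-19 \right)},230 \right)} + 323028} = 382417 + \frac{1}{\left(14 - 19\right)^{2} \left(2 + \left(14 - 19\right)\right)^{2} + 323028} = 382417 + \frac{1}{\left(-5\right)^{2} \left(2 - 5\right)^{2} + 323028} = 382417 + \frac{1}{25 \left(-3\right)^{2} + 323028} = 382417 + \frac{1}{25 \cdot 9 + 323028} = 382417 + \frac{1}{225 + 323028} = 382417 + \frac{1}{323253} = \frac{123617442502}{323253}$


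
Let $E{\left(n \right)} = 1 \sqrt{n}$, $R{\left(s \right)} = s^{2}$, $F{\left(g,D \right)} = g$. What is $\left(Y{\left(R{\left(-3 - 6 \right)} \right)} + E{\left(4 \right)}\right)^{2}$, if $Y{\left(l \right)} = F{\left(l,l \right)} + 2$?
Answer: $7225$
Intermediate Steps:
$E{\left(n \right)} = \sqrt{n}$
$Y{\left(l \right)} = 2 + l$ ($Y{\left(l \right)} = l + 2 = 2 + l$)
$\left(Y{\left(R{\left(-3 - 6 \right)} \right)} + E{\left(4 \right)}\right)^{2} = \left(\left(2 + \left(-3 - 6\right)^{2}\right) + \sqrt{4}\right)^{2} = \left(\left(2 + \left(-3 - 6\right)^{2}\right) + 2\right)^{2} = \left(\left(2 + \left(-9\right)^{2}\right) + 2\right)^{2} = \left(\left(2 + 81\right) + 2\right)^{2} = \left(83 + 2\right)^{2} = 85^{2} = 7225$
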